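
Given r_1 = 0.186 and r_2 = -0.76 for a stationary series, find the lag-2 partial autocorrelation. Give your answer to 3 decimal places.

φ_{22} = (r_2 − r_1²) / (1 − r_1²)
r_1² = (0.186)² = 0.034596
Numerator = -0.76 − 0.0346 = -0.7946; denominator = 1 − 0.0346 = 0.9654
φ_{22} = -0.7946 / 0.9654 = -0.823

-0.823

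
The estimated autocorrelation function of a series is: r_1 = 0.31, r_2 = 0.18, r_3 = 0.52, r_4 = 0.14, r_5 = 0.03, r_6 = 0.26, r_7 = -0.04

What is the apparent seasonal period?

The largest autocorrelation is r_3 = 0.52; the remaining lags stay at or below 0.31. The elevated value at lag 1 (0.31), dropping to 0.18 at lag 2, reflects decaying short-term dependence rather than seasonality.
The dominant spike at lag 3 indicates a seasonal period of 3.

3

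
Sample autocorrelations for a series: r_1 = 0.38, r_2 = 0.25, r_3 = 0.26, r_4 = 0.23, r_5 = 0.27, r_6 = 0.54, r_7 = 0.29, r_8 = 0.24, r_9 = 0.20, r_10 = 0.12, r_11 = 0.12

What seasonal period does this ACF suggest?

6

The largest autocorrelation is r_6 = 0.54; the remaining lags stay at or below 0.38. The elevated value at lag 1 (0.38), dropping to 0.25 at lag 2, reflects decaying short-term dependence rather than seasonality.
The dominant spike at lag 6 indicates a seasonal period of 6.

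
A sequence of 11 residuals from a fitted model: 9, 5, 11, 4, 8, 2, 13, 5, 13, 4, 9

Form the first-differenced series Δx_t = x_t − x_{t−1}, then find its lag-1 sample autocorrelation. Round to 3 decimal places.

First differences Δx: -4, 6, -7, 4, -6, 11, -8, 8, -9, 5
Mean of differences = 0.0000
Numerator Σ(Δx_t−Δx̄)(Δx_{t+1}−Δx̄) = -453.0000
Denominator Σ(Δx_t−Δx̄)² = 508.0000
r_1(Δx) = -453.0000 / 508.0000 = -0.892

-0.892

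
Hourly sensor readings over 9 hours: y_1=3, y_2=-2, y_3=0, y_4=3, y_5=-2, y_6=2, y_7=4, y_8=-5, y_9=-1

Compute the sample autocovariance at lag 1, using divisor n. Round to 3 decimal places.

Mean ȳ = (3 − 2 + 0 + 3 − 2 + 2 + 4 − 5 − 1)/9 = 0.2222
Σ_{t=1}^{8}(y_t−ȳ)(y_{t+1}−ȳ) = -23.0494
γ_1 = -23.0494 / 9 = -2.561

-2.561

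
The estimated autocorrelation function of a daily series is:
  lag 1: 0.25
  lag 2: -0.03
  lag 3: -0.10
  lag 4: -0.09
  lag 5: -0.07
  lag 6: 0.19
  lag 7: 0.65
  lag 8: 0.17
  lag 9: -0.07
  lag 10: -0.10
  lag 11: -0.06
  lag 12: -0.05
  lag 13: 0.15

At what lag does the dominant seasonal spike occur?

The largest autocorrelation is r_7 = 0.65; the remaining lags stay at or below 0.25.
The dominant spike at lag 7 indicates a seasonal period of 7.

7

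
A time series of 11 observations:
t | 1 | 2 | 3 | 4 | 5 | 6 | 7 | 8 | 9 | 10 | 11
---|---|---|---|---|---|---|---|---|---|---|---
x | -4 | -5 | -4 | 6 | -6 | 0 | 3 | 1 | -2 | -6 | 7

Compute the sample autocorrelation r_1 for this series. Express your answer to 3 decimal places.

-0.282

Mean x̄ = (-4 − 5 − 4 + 6 − 6 + 0 + 3 + 1 − 2 − 6 + 7)/11 = -0.9091
Numerator Σ_{t=1}^{10}(x_t−x̄)(x_{t+1}−x̄) = -61.6446
Denominator Σ(x_t−x̄)² = 218.9091
r_1 = -61.6446 / 218.9091 = -0.282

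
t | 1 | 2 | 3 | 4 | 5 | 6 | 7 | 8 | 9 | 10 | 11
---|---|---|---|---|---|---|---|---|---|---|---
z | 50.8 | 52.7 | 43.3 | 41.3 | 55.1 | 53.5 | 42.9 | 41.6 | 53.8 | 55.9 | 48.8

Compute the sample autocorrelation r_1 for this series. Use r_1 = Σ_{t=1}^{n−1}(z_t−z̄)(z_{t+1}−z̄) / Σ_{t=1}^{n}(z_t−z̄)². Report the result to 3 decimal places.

Mean z̄ = (50.8 + 52.7 + 43.3 + 41.3 + 55.1 + 53.5 + 42.9 + 41.6 + 53.8 + 55.9 + 48.8)/11 = 49.0636
Numerator Σ_{t=1}^{10}(z_t−z̄)(z_{t+1}−z̄) = 23.9032
Denominator Σ(z_t−z̄)² = 328.7855
r_1 = 23.9032 / 328.7855 = 0.073

0.073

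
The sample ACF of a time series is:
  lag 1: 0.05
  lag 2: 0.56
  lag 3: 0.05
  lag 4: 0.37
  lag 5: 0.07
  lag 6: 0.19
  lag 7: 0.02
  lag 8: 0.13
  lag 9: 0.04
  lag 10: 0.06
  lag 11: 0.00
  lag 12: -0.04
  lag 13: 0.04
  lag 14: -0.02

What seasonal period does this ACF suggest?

2

The largest autocorrelation is r_2 = 0.56, with weaker echoes at lags 4 (0.37) and 6 (0.19); the remaining lags stay at or below 0.13.
The dominant spike at lag 2 indicates a seasonal period of 2.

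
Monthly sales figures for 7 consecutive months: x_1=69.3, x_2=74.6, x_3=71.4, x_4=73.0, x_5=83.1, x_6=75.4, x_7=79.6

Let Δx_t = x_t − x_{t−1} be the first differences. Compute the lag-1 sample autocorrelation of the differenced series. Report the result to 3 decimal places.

-0.595

First differences Δx: 5.3, -3.2, 1.6, 10.1, -7.7, 4.2
Mean of differences = 1.7167
Numerator Σ(Δx_t−Δx̄)(Δx_{t+1}−Δx̄) = -120.3503
Denominator Σ(Δx_t−Δx̄)² = 202.1483
r_1(Δx) = -120.3503 / 202.1483 = -0.595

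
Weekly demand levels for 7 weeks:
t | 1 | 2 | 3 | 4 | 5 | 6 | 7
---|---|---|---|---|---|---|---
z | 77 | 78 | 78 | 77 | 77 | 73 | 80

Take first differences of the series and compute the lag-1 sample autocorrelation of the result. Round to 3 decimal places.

-0.393

First differences Δz: 1, 0, -1, 0, -4, 7
Mean of differences = 0.5000
Numerator Σ(Δz_t−Δz̄)(Δz_{t+1}−Δz̄) = -25.7500
Denominator Σ(Δz_t−Δz̄)² = 65.5000
r_1(Δz) = -25.7500 / 65.5000 = -0.393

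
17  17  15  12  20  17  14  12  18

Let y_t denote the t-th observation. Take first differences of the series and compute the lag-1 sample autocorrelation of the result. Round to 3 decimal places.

First differences Δy: 0, -2, -3, 8, -3, -3, -2, 6
Mean of differences = 0.1250
Numerator Σ(Δy_t−Δȳ)(Δy_{t+1}−Δȳ) = -38.3906
Denominator Σ(Δy_t−Δȳ)² = 134.8750
r_1(Δy) = -38.3906 / 134.8750 = -0.285

-0.285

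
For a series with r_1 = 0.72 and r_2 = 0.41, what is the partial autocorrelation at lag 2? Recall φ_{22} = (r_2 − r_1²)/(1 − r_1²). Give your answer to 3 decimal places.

φ_{22} = (r_2 − r_1²) / (1 − r_1²)
r_1² = (0.72)² = 0.5184
Numerator = 0.41 − 0.5184 = -0.1084; denominator = 1 − 0.5184 = 0.4816
φ_{22} = -0.1084 / 0.4816 = -0.225

-0.225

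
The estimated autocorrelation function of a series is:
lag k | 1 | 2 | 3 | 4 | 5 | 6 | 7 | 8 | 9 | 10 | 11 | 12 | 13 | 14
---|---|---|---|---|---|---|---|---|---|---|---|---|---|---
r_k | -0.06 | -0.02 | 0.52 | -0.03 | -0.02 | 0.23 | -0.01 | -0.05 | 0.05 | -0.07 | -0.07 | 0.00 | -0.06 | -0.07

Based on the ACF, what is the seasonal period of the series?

3

The largest autocorrelation is r_3 = 0.52, with a weaker echo at lag 6 (0.23); the remaining lags stay at or below 0.05.
The dominant spike at lag 3 indicates a seasonal period of 3.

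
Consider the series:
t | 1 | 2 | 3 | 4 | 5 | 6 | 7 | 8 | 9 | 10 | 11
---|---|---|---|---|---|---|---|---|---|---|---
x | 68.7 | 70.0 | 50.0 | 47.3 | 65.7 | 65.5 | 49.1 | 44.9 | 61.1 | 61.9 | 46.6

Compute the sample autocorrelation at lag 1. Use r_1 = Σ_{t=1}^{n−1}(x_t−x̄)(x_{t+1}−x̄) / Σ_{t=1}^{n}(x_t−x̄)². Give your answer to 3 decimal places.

Mean x̄ = (68.7 + 70.0 + 50.0 + 47.3 + 65.7 + 65.5 + 49.1 + 44.9 + 61.1 + 61.9 + 46.6)/11 = 57.3455
Numerator Σ_{t=1}^{10}(x_t−x̄)(x_{t+1}−x̄) = 65.5370
Denominator Σ(x_t−x̄)² = 953.4073
r_1 = 65.5370 / 953.4073 = 0.069

0.069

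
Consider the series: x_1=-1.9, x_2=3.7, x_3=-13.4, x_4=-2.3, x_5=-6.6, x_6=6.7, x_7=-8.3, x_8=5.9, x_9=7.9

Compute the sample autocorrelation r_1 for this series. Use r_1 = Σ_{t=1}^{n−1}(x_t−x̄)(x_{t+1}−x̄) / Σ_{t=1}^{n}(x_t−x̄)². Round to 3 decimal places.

-0.282

Mean x̄ = (-1.9 + 3.7 − 13.4 − 2.3 − 6.6 + 6.7 − 8.3 + 5.9 + 7.9)/9 = -0.9222
Numerator Σ_{t=1}^{8}(x_t−x̄)(x_{t+1}−x̄) = -126.8383
Denominator Σ(x_t−x̄)² = 449.0556
r_1 = -126.8383 / 449.0556 = -0.282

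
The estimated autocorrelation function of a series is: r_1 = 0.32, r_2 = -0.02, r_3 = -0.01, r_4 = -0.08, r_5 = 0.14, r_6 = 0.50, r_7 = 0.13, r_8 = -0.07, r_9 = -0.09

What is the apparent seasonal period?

The largest autocorrelation is r_6 = 0.50; the remaining lags stay at or below 0.32.
The dominant spike at lag 6 indicates a seasonal period of 6.

6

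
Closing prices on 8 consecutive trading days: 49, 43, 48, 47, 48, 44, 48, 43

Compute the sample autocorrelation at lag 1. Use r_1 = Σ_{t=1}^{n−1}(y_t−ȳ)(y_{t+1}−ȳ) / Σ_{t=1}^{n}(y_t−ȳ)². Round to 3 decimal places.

-0.588

Mean ȳ = (49 + 43 + 48 + 47 + 48 + 44 + 48 + 43)/8 = 46.2500
Deviations from mean: 2.7500, -3.2500, 1.7500, 0.7500, 1.7500, -2.2500, 1.7500, -3.2500
Numerator Σ_{t=1}^{7}(y_t−ȳ)(y_{t+1}−ȳ) = -25.5625
Denominator Σ(y_t−ȳ)² = 43.5000
r_1 = -25.5625 / 43.5000 = -0.588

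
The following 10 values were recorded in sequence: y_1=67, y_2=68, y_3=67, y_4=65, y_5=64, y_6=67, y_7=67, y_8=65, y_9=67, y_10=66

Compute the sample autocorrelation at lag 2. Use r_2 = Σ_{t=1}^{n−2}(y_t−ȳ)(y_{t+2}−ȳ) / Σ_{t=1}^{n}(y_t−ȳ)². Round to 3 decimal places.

Mean ȳ = (67 + 68 + 67 + 65 + 64 + 67 + 67 + 65 + 67 + 66)/10 = 66.3000
Numerator Σ_{t=1}^{8}(y_t−ȳ)(y_{t+2}−ȳ) = -5.8800
Denominator Σ(y_t−ȳ)² = 14.1000
r_2 = -5.8800 / 14.1000 = -0.417

-0.417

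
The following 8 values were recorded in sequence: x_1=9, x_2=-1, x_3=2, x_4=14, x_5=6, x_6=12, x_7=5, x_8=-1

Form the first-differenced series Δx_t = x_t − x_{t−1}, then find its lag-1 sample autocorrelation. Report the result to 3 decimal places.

-0.310

First differences Δx: -10, 3, 12, -8, 6, -7, -6
Mean of differences = -1.4286
Numerator Σ(Δx_t−Δx̄)(Δx_{t+1}−Δx̄) = -131.4694
Denominator Σ(Δx_t−Δx̄)² = 423.7143
r_1(Δx) = -131.4694 / 423.7143 = -0.310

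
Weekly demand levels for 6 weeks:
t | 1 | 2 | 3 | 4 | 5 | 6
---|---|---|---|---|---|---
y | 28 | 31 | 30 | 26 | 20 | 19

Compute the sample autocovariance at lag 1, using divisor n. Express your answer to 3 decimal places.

12.148

Mean ȳ = (28 + 31 + 30 + 26 + 20 + 19)/6 = 25.6667
Deviations: 2.3333, 5.3333, 4.3333, 0.3333, -5.6667, -6.6667
Σ_{t=1}^{5}(y_t−ȳ)(y_{t+1}−ȳ) = 72.8889
γ_1 = 72.8889 / 6 = 12.148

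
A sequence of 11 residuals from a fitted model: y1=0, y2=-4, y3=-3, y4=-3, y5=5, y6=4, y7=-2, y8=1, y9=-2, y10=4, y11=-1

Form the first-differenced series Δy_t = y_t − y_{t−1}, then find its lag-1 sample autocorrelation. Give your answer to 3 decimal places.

First differences Δy: -4, 1, 0, 8, -1, -6, 3, -3, 6, -5
Mean of differences = -0.1000
Numerator Σ(Δy_t−Δȳ)(Δy_{t+1}−Δȳ) = -80.2100
Denominator Σ(Δy_t−Δȳ)² = 196.9000
r_1(Δy) = -80.2100 / 196.9000 = -0.407

-0.407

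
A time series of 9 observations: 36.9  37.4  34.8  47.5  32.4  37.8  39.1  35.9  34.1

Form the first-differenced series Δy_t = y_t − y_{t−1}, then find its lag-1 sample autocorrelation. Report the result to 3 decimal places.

First differences Δy: 0.5, -2.6, 12.7, -15.1, 5.4, 1.3, -3.2, -1.8
Mean of differences = -0.3500
Numerator Σ(Δy_t−Δȳ)(Δy_{t+1}−Δȳ) = -299.6575
Denominator Σ(Δy_t−Δȳ)² = 439.6600
r_1(Δy) = -299.6575 / 439.6600 = -0.682

-0.682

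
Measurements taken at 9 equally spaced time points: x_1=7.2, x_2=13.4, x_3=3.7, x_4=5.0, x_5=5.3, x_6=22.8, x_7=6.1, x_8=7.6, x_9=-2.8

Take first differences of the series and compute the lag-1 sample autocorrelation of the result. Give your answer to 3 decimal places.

-0.500

First differences Δx: 6.2, -9.7, 1.3, 0.3, 17.5, -16.7, 1.5, -10.4
Mean of differences = -1.2500
Numerator Σ(Δx_t−Δx̄)(Δx_{t+1}−Δx̄) = -408.8225
Denominator Σ(Δx_t−Δx̄)² = 817.3600
r_1(Δx) = -408.8225 / 817.3600 = -0.500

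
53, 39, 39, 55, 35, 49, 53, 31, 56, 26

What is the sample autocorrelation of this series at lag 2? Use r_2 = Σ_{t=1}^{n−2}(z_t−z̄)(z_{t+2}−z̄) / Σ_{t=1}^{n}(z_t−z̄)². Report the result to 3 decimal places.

0.181

Mean z̄ = (53 + 39 + 39 + 55 + 35 + 49 + 53 + 31 + 56 + 26)/10 = 43.6000
Numerator Σ_{t=1}^{8}(z_t−z̄)(z_{t+2}−z̄) = 194.8800
Denominator Σ(z_t−z̄)² = 1074.4000
r_2 = 194.8800 / 1074.4000 = 0.181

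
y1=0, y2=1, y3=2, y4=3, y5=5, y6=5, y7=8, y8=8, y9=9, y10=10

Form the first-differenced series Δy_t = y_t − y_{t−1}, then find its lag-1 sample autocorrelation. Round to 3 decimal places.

-0.744

First differences Δy: 1, 1, 1, 2, 0, 3, 0, 1, 1
Mean of differences = 1.1111
Numerator Σ(Δy_t−Δȳ)(Δy_{t+1}−Δȳ) = -5.1235
Denominator Σ(Δy_t−Δȳ)² = 6.8889
r_1(Δy) = -5.1235 / 6.8889 = -0.744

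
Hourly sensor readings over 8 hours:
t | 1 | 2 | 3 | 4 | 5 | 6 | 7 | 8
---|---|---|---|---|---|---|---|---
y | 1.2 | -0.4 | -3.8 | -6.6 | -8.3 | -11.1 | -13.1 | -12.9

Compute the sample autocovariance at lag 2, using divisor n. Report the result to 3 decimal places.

Mean ȳ = (1.2 − 0.4 − 3.8 − 6.6 − 8.3 − 11.1 − 13.1 − 12.9)/8 = -6.8750
Σ_{t=1}^{6}(y_t−ȳ)(y_{t+2}−ȳ) = 55.3938
γ_2 = 55.3938 / 8 = 6.924

6.924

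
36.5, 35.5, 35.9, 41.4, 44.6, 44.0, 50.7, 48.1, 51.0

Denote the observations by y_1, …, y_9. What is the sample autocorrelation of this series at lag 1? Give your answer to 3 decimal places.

Mean ȳ = (36.5 + 35.5 + 35.9 + 41.4 + 44.6 + 44.0 + 50.7 + 48.1 + 51.0)/9 = 43.0778
Numerator Σ_{t=1}^{8}(y_t−ȳ)(y_{t+1}−ȳ) = 200.2262
Denominator Σ(y_t−ȳ)² = 304.2756
r_1 = 200.2262 / 304.2756 = 0.658

0.658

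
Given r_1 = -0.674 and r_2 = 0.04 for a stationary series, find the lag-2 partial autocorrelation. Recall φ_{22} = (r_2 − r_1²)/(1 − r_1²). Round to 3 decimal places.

-0.759

φ_{22} = (r_2 − r_1²) / (1 − r_1²)
r_1² = (-0.674)² = 0.454276
Numerator = 0.04 − 0.4543 = -0.4143; denominator = 1 − 0.4543 = 0.5457
φ_{22} = -0.4143 / 0.5457 = -0.759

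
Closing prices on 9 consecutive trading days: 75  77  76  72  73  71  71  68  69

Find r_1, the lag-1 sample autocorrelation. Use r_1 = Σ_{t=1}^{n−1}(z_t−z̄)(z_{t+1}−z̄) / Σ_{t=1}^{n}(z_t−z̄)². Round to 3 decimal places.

0.643

Mean z̄ = (75 + 77 + 76 + 72 + 73 + 71 + 71 + 68 + 69)/9 = 72.4444
Numerator Σ_{t=1}^{8}(z_t−z̄)(z_{t+1}−z̄) = 49.0247
Denominator Σ(z_t−z̄)² = 76.2222
r_1 = 49.0247 / 76.2222 = 0.643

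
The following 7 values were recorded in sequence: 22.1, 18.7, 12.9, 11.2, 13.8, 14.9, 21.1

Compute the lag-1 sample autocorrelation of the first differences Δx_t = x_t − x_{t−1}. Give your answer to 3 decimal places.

First differences Δx: -3.4, -5.8, -1.7, 2.6, 1.1, 6.2
Mean of differences = -0.1667
Numerator Σ(Δx_t−Δx̄)(Δx_{t+1}−Δx̄) = 34.1789
Denominator Σ(Δx_t−Δx̄)² = 94.3333
r_1(Δx) = 34.1789 / 94.3333 = 0.362

0.362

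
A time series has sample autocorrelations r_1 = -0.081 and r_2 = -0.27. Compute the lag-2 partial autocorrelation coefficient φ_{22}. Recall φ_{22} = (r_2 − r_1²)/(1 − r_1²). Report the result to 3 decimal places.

φ_{22} = (r_2 − r_1²) / (1 − r_1²)
r_1² = (-0.081)² = 0.006561
Numerator = -0.27 − 0.0066 = -0.2766; denominator = 1 − 0.0066 = 0.9934
φ_{22} = -0.2766 / 0.9934 = -0.278

-0.278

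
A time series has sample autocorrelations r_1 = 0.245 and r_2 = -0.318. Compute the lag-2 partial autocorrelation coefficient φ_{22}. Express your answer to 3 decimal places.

φ_{22} = (r_2 − r_1²) / (1 − r_1²)
r_1² = (0.245)² = 0.060025
Numerator = -0.318 − 0.0600 = -0.3780; denominator = 1 − 0.0600 = 0.9400
φ_{22} = -0.3780 / 0.9400 = -0.402

-0.402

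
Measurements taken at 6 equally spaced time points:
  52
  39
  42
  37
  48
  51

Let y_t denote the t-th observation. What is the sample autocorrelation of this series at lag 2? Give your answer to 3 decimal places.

Mean ȳ = (52 + 39 + 42 + 37 + 48 + 51)/6 = 44.8333
Numerator Σ_{t=1}^{4}(y_t−ȳ)(y_{t+2}−ȳ) = -31.8889
Denominator Σ(y_t−ȳ)² = 202.8333
r_2 = -31.8889 / 202.8333 = -0.157

-0.157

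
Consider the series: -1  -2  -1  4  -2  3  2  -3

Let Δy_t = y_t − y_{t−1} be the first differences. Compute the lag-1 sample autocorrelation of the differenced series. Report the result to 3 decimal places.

-0.484

First differences Δy: -1, 1, 5, -6, 5, -1, -5
Mean of differences = -0.2857
Numerator Σ(Δy_t−Δȳ)(Δy_{t+1}−Δȳ) = -54.9388
Denominator Σ(Δy_t−Δȳ)² = 113.4286
r_1(Δy) = -54.9388 / 113.4286 = -0.484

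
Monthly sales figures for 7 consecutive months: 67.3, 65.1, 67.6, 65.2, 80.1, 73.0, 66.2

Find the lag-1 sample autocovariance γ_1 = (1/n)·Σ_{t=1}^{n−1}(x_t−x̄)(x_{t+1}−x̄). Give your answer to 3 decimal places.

1.014

Mean x̄ = (67.3 + 65.1 + 67.6 + 65.2 + 80.1 + 73.0 + 66.2)/7 = 69.2143
Σ_{t=1}^{6}(x_t−x̄)(x_{t+1}−x̄) = 7.0984
γ_1 = 7.0984 / 7 = 1.014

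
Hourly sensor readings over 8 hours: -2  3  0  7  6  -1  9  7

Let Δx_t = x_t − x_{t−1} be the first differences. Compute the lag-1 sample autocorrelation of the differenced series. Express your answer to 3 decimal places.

First differences Δx: 5, -3, 7, -1, -7, 10, -2
Mean of differences = 1.2857
Numerator Σ(Δx_t−Δx̄)(Δx_{t+1}−Δx̄) = -135.3673
Denominator Σ(Δx_t−Δx̄)² = 225.4286
r_1(Δx) = -135.3673 / 225.4286 = -0.600

-0.600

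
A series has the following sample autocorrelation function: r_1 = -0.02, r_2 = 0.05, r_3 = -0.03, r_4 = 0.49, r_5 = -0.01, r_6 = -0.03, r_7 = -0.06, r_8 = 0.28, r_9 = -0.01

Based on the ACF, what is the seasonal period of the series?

4

The largest autocorrelation is r_4 = 0.49, with a weaker echo at lag 8 (0.28); the remaining lags stay at or below 0.05.
The dominant spike at lag 4 indicates a seasonal period of 4.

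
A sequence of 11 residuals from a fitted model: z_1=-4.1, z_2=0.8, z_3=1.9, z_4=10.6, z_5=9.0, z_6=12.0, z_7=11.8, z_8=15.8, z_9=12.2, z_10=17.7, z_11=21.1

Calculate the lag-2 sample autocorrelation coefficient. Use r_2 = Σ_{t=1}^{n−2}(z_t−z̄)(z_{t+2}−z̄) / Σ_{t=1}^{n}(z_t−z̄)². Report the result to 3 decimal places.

Mean z̄ = (-4.1 + 0.8 + 1.9 + 10.6 + 9.0 + 12.0 + 11.8 + 15.8 + 12.2 + 17.7 + 21.1)/11 = 9.8909
Numerator Σ_{t=1}^{9}(z_t−z̄)(z_{t+2}−z̄) = 201.1662
Denominator Σ(z_t−z̄)² = 578.5091
r_2 = 201.1662 / 578.5091 = 0.348

0.348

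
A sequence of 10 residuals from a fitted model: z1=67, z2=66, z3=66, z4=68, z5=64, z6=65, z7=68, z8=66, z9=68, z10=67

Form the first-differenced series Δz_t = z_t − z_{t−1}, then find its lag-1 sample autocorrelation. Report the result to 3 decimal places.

-0.525

First differences Δz: -1, 0, 2, -4, 1, 3, -2, 2, -1
Mean of differences = 0.0000
Numerator Σ(Δz_t−Δz̄)(Δz_{t+1}−Δz̄) = -21.0000
Denominator Σ(Δz_t−Δz̄)² = 40.0000
r_1(Δz) = -21.0000 / 40.0000 = -0.525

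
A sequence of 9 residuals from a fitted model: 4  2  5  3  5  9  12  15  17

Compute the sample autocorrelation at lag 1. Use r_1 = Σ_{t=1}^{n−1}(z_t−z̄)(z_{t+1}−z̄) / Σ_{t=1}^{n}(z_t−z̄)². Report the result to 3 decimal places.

Mean z̄ = (4 + 2 + 5 + 3 + 5 + 9 + 12 + 15 + 17)/9 = 8.0000
Numerator Σ_{t=1}^{8}(z_t−z̄)(z_{t+1}−z̄) = 164.0000
Denominator Σ(z_t−z̄)² = 242.0000
r_1 = 164.0000 / 242.0000 = 0.678

0.678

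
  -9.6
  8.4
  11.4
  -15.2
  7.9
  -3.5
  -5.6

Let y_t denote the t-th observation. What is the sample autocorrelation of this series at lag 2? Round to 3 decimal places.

Mean ȳ = (-9.6 + 8.4 + 11.4 − 15.2 + 7.9 − 3.5 − 5.6)/7 = -0.8857
Σ(y_t−ȳ)(y_{t+2}−ȳ) = (-107.0612) + (-132.9184) + (107.9388) + (37.4216) + (-41.4184) = -136.0376
Denominator Σ(y_t−ȳ)² = 624.2486
r_2 = -136.0376 / 624.2486 = -0.218

-0.218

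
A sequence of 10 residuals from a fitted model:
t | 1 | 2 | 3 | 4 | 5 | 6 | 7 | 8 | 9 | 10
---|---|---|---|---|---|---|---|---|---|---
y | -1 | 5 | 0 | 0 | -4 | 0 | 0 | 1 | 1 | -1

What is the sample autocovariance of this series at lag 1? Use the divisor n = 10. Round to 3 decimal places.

-0.531

Mean ȳ = (-1 + 5 + 0 + 0 − 4 + 0 + 0 + 1 + 1 − 1)/10 = 0.1000
Σ_{t=1}^{9}(y_t−ȳ)(y_{t+1}−ȳ) = -5.3100
γ_1 = -5.3100 / 10 = -0.531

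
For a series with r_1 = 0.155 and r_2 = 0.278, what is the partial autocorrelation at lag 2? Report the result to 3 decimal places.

φ_{22} = (r_2 − r_1²) / (1 − r_1²)
r_1² = (0.155)² = 0.024025
Numerator = 0.278 − 0.0240 = 0.2540; denominator = 1 − 0.0240 = 0.9760
φ_{22} = 0.2540 / 0.9760 = 0.260

0.260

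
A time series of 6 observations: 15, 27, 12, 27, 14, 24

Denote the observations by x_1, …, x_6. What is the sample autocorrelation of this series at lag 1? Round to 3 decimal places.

Mean x̄ = (15 + 27 + 12 + 27 + 14 + 24)/6 = 19.8333
Σ(x_t−x̄)(x_{t+1}−x̄) = (-34.6389) + (-56.1389) + (-56.1389) + (-41.8056) + (-24.3056) = -213.0278
Denominator Σ(x_t−x̄)² = 238.8333
r_1 = -213.0278 / 238.8333 = -0.892

-0.892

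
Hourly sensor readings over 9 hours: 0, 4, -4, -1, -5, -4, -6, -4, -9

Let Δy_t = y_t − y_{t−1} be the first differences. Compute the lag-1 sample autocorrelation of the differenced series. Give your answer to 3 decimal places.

-0.762

First differences Δy: 4, -8, 3, -4, 1, -2, 2, -5
Mean of differences = -1.1250
Numerator Σ(Δy_t−Δȳ)(Δy_{t+1}−Δȳ) = -98.2656
Denominator Σ(Δy_t−Δȳ)² = 128.8750
r_1(Δy) = -98.2656 / 128.8750 = -0.762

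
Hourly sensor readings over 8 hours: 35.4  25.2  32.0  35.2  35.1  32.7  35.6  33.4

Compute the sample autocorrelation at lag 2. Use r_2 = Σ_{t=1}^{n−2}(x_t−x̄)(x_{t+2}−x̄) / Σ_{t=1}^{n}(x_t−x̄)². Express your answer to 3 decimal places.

-0.205

Mean x̄ = (35.4 + 25.2 + 32.0 + 35.2 + 35.1 + 32.7 + 35.6 + 33.4)/8 = 33.0750
Numerator Σ_{t=1}^{6}(x_t−x̄)(x_{t+2}−x̄) = -17.2163
Denominator Σ(x_t−x̄)² = 83.8150
r_2 = -17.2163 / 83.8150 = -0.205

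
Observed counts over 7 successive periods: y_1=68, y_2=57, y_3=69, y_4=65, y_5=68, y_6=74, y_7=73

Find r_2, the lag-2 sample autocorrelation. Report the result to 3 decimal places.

Mean ȳ = (68 + 57 + 69 + 65 + 68 + 74 + 73)/7 = 67.7143
Σ(y_t−ȳ)(y_{t+2}−ȳ) = (0.3673) + (29.0816) + (0.3673) + (-17.0612) + (1.5102) = 14.2653
Denominator Σ(y_t−ȳ)² = 191.4286
r_2 = 14.2653 / 191.4286 = 0.075

0.075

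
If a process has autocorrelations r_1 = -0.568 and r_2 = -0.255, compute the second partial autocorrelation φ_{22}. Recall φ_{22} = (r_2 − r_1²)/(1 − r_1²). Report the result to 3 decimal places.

-0.853

φ_{22} = (r_2 − r_1²) / (1 − r_1²)
r_1² = (-0.568)² = 0.322624
Numerator = -0.255 − 0.3226 = -0.5776; denominator = 1 − 0.3226 = 0.6774
φ_{22} = -0.5776 / 0.6774 = -0.853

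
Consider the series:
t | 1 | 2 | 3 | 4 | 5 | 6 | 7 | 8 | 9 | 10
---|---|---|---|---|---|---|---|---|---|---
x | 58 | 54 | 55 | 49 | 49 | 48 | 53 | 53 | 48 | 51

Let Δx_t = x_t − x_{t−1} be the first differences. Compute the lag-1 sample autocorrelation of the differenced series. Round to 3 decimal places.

-0.328

First differences Δx: -4, 1, -6, 0, -1, 5, 0, -5, 3
Mean of differences = -0.7778
Numerator Σ(Δx_t−Δx̄)(Δx_{t+1}−Δx̄) = -35.2716
Denominator Σ(Δx_t−Δx̄)² = 107.5556
r_1(Δx) = -35.2716 / 107.5556 = -0.328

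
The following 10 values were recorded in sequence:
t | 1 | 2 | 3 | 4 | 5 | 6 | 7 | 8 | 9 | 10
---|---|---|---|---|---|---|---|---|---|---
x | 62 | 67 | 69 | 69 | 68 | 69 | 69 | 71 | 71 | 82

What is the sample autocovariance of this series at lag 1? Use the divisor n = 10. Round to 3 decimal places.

4.281

Mean x̄ = (62 + 67 + 69 + 69 + 68 + 69 + 69 + 71 + 71 + 82)/10 = 69.7000
Σ_{t=1}^{9}(x_t−x̄)(x_{t+1}−x̄) = 42.8100
γ_1 = 42.8100 / 10 = 4.281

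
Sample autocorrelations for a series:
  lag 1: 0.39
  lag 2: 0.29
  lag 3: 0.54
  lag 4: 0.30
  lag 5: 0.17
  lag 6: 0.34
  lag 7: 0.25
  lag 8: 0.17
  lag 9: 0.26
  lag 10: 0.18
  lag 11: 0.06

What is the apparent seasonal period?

The largest autocorrelation is r_3 = 0.54; the remaining lags stay at or below 0.39. The elevated value at lag 1 (0.39), dropping to 0.29 at lag 2, reflects decaying short-term dependence rather than seasonality.
The dominant spike at lag 3 indicates a seasonal period of 3.

3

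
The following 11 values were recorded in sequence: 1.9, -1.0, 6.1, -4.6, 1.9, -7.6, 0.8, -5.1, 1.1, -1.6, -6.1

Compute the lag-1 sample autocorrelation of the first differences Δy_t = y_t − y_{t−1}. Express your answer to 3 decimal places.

First differences Δy: -2.9, 7.1, -10.7, 6.5, -9.5, 8.4, -5.9, 6.2, -2.7, -4.5
Mean of differences = -0.8000
Numerator Σ(Δy_t−Δȳ)(Δy_{t+1}−Δȳ) = -399.5100
Denominator Σ(Δy_t−Δȳ)² = 470.7600
r_1(Δy) = -399.5100 / 470.7600 = -0.849

-0.849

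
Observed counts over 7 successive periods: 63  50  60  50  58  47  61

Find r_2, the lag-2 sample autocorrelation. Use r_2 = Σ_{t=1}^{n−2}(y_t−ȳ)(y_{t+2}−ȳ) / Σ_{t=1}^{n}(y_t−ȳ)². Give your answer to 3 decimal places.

0.552

Mean ȳ = (63 + 50 + 60 + 50 + 58 + 47 + 61)/7 = 55.5714
Numerator Σ_{t=1}^{5}(y_t−ȳ)(y_{t+2}−ȳ) = 135.6327
Denominator Σ(y_t−ȳ)² = 245.7143
r_2 = 135.6327 / 245.7143 = 0.552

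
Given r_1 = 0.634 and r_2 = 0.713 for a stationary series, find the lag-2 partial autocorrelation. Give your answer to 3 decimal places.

0.520

φ_{22} = (r_2 − r_1²) / (1 − r_1²)
r_1² = (0.634)² = 0.401956
Numerator = 0.713 − 0.4020 = 0.3110; denominator = 1 − 0.4020 = 0.5980
φ_{22} = 0.3110 / 0.5980 = 0.520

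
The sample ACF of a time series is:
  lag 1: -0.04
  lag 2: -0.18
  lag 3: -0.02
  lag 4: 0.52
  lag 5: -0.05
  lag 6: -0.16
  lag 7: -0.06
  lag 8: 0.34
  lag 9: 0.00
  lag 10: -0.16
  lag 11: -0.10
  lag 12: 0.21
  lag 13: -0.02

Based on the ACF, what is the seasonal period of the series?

The largest autocorrelation is r_4 = 0.52, with weaker echoes at lags 8 (0.34) and 12 (0.21); the remaining lags stay at or below 0.00.
The dominant spike at lag 4 indicates a seasonal period of 4.

4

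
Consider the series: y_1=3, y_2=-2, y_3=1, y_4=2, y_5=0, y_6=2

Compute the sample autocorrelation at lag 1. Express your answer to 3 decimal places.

Mean ȳ = (3 − 2 + 1 + 2 + 0 + 2)/6 = 1.0000
Deviations from mean: 2.0000, -3.0000, 0.0000, 1.0000, -1.0000, 1.0000
Σ(y_t−ȳ)(y_{t+1}−ȳ) = (-6.0000) + (0.0000) + (0.0000) + (-1.0000) + (-1.0000) = -8.0000
Denominator Σ(y_t−ȳ)² = 16.0000
r_1 = -8.0000 / 16.0000 = -0.500

-0.500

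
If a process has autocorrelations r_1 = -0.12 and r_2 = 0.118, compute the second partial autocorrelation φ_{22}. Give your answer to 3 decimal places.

φ_{22} = (r_2 − r_1²) / (1 − r_1²)
r_1² = (-0.12)² = 0.0144
Numerator = 0.118 − 0.0144 = 0.1036; denominator = 1 − 0.0144 = 0.9856
φ_{22} = 0.1036 / 0.9856 = 0.105

0.105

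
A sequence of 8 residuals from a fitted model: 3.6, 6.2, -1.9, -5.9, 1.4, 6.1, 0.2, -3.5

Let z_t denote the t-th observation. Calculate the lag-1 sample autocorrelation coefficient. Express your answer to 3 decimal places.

Mean z̄ = (3.6 + 6.2 − 1.9 − 5.9 + 1.4 + 6.1 + 0.2 − 3.5)/8 = 0.7750
Deviations from mean: 2.8250, 5.4250, -2.6750, -6.6750, 0.6250, 5.3250, -0.5750, -4.2750
Σ(z_t−z̄)(z_{t+1}−z̄) = (15.3256) + (-14.5119) + (17.8556) + (-4.1719) + (3.3281) + (-3.0619) + (2.4581) = 17.2219
Denominator Σ(z_t−z̄)² = 136.4750
r_1 = 17.2219 / 136.4750 = 0.126

0.126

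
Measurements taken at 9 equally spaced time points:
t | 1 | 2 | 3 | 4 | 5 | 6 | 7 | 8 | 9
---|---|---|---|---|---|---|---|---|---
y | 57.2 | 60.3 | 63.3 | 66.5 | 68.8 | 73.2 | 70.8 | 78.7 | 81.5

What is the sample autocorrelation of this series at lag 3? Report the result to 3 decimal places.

0.102

Mean ȳ = (57.2 + 60.3 + 63.3 + 66.5 + 68.8 + 73.2 + 70.8 + 78.7 + 81.5)/9 = 68.9222
Numerator Σ_{t=1}^{6}(y_t−ȳ)(y_{t+3}−ȳ) = 53.4585
Denominator Σ(y_t−ȳ)² = 524.8756
r_3 = 53.4585 / 524.8756 = 0.102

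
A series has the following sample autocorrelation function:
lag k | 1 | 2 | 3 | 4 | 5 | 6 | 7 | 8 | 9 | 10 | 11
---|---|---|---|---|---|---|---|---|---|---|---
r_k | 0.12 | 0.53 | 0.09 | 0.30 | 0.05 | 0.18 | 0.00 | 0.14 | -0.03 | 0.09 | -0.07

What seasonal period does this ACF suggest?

2

The largest autocorrelation is r_2 = 0.53, with weaker echoes at lags 4 (0.30) and 6 (0.18); the remaining lags stay at or below 0.14.
The dominant spike at lag 2 indicates a seasonal period of 2.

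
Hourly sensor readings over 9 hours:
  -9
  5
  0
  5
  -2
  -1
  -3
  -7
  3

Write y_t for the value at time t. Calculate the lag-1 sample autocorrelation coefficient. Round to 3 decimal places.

-0.278

Mean ȳ = (-9 + 5 + 0 + 5 − 2 − 1 − 3 − 7 + 3)/9 = -1.0000
Numerator Σ_{t=1}^{8}(y_t−ȳ)(y_{t+1}−ȳ) = -54.0000
Denominator Σ(y_t−ȳ)² = 194.0000
r_1 = -54.0000 / 194.0000 = -0.278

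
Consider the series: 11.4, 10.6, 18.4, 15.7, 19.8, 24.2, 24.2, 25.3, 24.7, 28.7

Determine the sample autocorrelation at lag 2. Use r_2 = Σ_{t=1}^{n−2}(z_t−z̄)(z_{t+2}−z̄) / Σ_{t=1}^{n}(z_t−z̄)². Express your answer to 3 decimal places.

Mean z̄ = (11.4 + 10.6 + 18.4 + 15.7 + 19.8 + 24.2 + 24.2 + 25.3 + 24.7 + 28.7)/10 = 20.3000
Numerator Σ_{t=1}^{8}(z_t−z̄)(z_{t+2}−z̄) = 121.2500
Denominator Σ(z_t−z̄)² = 343.6600
r_2 = 121.2500 / 343.6600 = 0.353

0.353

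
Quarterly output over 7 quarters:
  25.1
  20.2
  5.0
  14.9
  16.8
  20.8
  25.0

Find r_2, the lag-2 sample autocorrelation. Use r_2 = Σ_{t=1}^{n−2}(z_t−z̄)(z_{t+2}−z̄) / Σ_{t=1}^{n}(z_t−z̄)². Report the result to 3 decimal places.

-0.330

Mean z̄ = (25.1 + 20.2 + 5.0 + 14.9 + 16.8 + 20.8 + 25.0)/7 = 18.2571
Deviations from mean: 6.8429, 1.9429, -13.2571, -3.3571, -1.4571, 2.5429, 6.7429
Σ(z_t−z̄)(z_{t+2}−z̄) = (-90.7167) + (-6.5224) + (19.3176) + (-8.5367) + (-9.8253) = -96.2837
Denominator Σ(z_t−z̄)² = 291.6771
r_2 = -96.2837 / 291.6771 = -0.330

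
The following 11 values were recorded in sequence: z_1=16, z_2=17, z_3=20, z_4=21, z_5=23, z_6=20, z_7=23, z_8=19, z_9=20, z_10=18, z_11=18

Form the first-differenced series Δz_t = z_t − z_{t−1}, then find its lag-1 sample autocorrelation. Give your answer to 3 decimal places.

-0.471

First differences Δz: 1, 3, 1, 2, -3, 3, -4, 1, -2, 0
Mean of differences = 0.2000
Numerator Σ(Δz_t−Δz̄)(Δz_{t+1}−Δz̄) = -25.2400
Denominator Σ(Δz_t−Δz̄)² = 53.6000
r_1(Δz) = -25.2400 / 53.6000 = -0.471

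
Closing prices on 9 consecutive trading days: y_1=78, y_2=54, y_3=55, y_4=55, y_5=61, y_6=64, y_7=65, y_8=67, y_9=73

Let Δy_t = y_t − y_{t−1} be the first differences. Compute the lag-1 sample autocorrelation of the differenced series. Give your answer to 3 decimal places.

First differences Δy: -24, 1, 0, 6, 3, 1, 2, 6
Mean of differences = -0.6250
Numerator Σ(Δy_t−Δȳ)(Δy_{t+1}−Δȳ) = 18.7344
Denominator Σ(Δy_t−Δȳ)² = 659.8750
r_1(Δy) = 18.7344 / 659.8750 = 0.028

0.028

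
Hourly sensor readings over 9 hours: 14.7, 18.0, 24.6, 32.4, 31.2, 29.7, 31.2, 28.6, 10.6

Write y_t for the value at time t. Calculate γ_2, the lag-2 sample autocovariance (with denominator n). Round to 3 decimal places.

-4.332

Mean ȳ = (14.7 + 18.0 + 24.6 + 32.4 + 31.2 + 29.7 + 31.2 + 28.6 + 10.6)/9 = 24.5556
Σ_{t=1}^{7}(y_t−ȳ)(y_{t+2}−ȳ) = -38.9840
γ_2 = -38.9840 / 9 = -4.332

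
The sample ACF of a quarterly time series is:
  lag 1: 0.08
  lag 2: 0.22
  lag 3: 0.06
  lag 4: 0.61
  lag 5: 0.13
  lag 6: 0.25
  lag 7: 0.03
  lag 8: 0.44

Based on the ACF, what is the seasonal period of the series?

4

The largest autocorrelation is r_4 = 0.61, with a weaker echo at lag 8 (0.44); the remaining lags stay at or below 0.25.
The dominant spike at lag 4 indicates a seasonal period of 4.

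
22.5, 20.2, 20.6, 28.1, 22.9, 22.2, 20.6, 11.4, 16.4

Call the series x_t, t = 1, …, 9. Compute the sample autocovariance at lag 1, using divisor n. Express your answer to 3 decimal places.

6.545

Mean x̄ = (22.5 + 20.2 + 20.6 + 28.1 + 22.9 + 22.2 + 20.6 + 11.4 + 16.4)/9 = 20.5444
Σ_{t=1}^{8}(x_t−x̄)(x_{t+1}−x̄) = 58.9069
γ_1 = 58.9069 / 9 = 6.545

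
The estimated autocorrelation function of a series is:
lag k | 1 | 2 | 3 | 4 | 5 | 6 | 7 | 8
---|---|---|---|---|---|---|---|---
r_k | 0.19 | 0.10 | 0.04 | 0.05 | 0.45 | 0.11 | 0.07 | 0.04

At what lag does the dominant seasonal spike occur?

The largest autocorrelation is r_5 = 0.45; the remaining lags stay at or below 0.19.
The dominant spike at lag 5 indicates a seasonal period of 5.

5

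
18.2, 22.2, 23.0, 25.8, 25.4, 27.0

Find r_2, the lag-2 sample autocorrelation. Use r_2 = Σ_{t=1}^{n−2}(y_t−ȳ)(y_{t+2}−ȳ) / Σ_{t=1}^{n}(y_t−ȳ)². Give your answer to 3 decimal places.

0.128

Mean ȳ = (18.2 + 22.2 + 23.0 + 25.8 + 25.4 + 27.0)/6 = 23.6000
Deviations from mean: -5.4000, -1.4000, -0.6000, 2.2000, 1.8000, 3.4000
Σ(y_t−ȳ)(y_{t+2}−ȳ) = (3.2400) + (-3.0800) + (-1.0800) + (7.4800) = 6.5600
Denominator Σ(y_t−ȳ)² = 51.1200
r_2 = 6.5600 / 51.1200 = 0.128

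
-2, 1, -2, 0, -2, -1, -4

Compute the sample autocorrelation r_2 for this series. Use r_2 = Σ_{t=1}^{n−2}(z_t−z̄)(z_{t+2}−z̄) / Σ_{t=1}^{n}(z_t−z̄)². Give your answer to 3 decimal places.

0.395

Mean z̄ = (-2 + 1 − 2 + 0 − 2 − 1 − 4)/7 = -1.4286
Deviations from mean: -0.5714, 2.4286, -0.5714, 1.4286, -0.5714, 0.4286, -2.5714
Σ(z_t−z̄)(z_{t+2}−z̄) = (0.3265) + (3.4694) + (0.3265) + (0.6122) + (1.4694) = 6.2041
Denominator Σ(z_t−z̄)² = 15.7143
r_2 = 6.2041 / 15.7143 = 0.395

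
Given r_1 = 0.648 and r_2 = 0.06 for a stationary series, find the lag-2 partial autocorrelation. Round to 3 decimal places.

-0.620

φ_{22} = (r_2 − r_1²) / (1 − r_1²)
r_1² = (0.648)² = 0.419904
Numerator = 0.06 − 0.4199 = -0.3599; denominator = 1 − 0.4199 = 0.5801
φ_{22} = -0.3599 / 0.5801 = -0.620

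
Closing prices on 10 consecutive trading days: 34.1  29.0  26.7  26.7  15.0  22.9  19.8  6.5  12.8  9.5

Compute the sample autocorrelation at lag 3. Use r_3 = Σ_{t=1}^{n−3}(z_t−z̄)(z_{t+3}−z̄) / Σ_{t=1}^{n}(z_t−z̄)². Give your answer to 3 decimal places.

0.154

Mean z̄ = (34.1 + 29.0 + 26.7 + 26.7 + 15.0 + 22.9 + 19.8 + 6.5 + 12.8 + 9.5)/10 = 20.3000
Σ(z_t−z̄)(z_{t+3}−z̄) = (88.3200) + (-46.1100) + (16.6400) + (-3.2000) + (73.1400) + (-19.5000) + (5.4000) = 114.6900
Denominator Σ(z_t−z̄)² = 746.4800
r_3 = 114.6900 / 746.4800 = 0.154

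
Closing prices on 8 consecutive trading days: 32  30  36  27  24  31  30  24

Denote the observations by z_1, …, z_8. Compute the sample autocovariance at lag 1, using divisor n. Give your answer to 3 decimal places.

Mean z̄ = (32 + 30 + 36 + 27 + 24 + 31 + 30 + 24)/8 = 29.2500
Deviations: 2.7500, 0.7500, 6.7500, -2.2500, -5.2500, 1.7500, 0.7500, -5.2500
Σ_{t=1}^{7}(z_t−z̄)(z_{t+1}−z̄) = -8.0625
γ_1 = -8.0625 / 8 = -1.008

-1.008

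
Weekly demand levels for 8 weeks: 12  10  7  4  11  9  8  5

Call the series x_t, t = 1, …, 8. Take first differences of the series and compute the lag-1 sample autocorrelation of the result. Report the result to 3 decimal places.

-0.231

First differences Δx: -2, -3, -3, 7, -2, -1, -3
Mean of differences = -1.0000
Numerator Σ(Δx_t−Δx̄)(Δx_{t+1}−Δx̄) = -18.0000
Denominator Σ(Δx_t−Δx̄)² = 78.0000
r_1(Δx) = -18.0000 / 78.0000 = -0.231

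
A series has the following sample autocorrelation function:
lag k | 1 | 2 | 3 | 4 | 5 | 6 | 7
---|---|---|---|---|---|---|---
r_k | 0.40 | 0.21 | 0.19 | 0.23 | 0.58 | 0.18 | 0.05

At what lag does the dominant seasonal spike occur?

5

The largest autocorrelation is r_5 = 0.58; the remaining lags stay at or below 0.40. The elevated value at lag 1 (0.40), dropping to 0.21 at lag 2, reflects decaying short-term dependence rather than seasonality.
The dominant spike at lag 5 indicates a seasonal period of 5.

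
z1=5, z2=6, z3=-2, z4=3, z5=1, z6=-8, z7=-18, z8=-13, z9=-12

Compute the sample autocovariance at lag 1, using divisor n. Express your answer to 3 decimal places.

43.587

Mean z̄ = (5 + 6 − 2 + 3 + 1 − 8 − 18 − 13 − 12)/9 = -4.2222
Σ_{t=1}^{8}(z_t−z̄)(z_{t+1}−z̄) = 392.2840
γ_1 = 392.2840 / 9 = 43.587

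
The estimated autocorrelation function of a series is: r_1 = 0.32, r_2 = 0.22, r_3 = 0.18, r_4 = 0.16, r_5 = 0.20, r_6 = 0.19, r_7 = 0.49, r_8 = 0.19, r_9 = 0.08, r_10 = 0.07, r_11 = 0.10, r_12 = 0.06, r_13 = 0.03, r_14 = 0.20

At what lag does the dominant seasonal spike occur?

The largest autocorrelation is r_7 = 0.49; the remaining lags stay at or below 0.32. The elevated value at lag 1 (0.32), dropping to 0.22 at lag 2, reflects decaying short-term dependence rather than seasonality.
The dominant spike at lag 7 indicates a seasonal period of 7.

7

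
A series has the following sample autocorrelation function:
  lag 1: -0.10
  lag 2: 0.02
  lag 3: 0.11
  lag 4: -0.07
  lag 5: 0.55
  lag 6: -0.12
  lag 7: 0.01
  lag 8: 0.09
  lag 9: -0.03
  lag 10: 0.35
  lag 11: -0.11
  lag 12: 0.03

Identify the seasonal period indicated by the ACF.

5

The largest autocorrelation is r_5 = 0.55, with a weaker echo at lag 10 (0.35); the remaining lags stay at or below 0.11.
The dominant spike at lag 5 indicates a seasonal period of 5.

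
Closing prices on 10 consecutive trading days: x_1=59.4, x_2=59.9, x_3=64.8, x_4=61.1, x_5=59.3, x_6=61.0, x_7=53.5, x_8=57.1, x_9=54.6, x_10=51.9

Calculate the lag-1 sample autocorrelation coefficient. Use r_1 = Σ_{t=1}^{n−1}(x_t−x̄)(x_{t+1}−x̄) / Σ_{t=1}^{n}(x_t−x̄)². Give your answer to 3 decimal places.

0.403

Mean x̄ = (59.4 + 59.9 + 64.8 + 61.1 + 59.3 + 61.0 + 53.5 + 57.1 + 54.6 + 51.9)/10 = 58.2600
Numerator Σ_{t=1}^{9}(x_t−x̄)(x_{t+1}−x̄) = 56.9744
Denominator Σ(x_t−x̄)² = 141.2640
r_1 = 56.9744 / 141.2640 = 0.403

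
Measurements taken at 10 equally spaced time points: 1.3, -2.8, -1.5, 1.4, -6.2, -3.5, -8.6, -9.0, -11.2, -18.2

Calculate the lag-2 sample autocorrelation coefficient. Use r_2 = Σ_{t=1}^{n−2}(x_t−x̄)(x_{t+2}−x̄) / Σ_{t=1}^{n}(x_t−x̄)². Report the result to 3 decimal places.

Mean x̄ = (1.3 − 2.8 − 1.5 + 1.4 − 6.2 − 3.5 − 8.6 − 9.0 − 11.2 − 18.2)/10 = -5.8300
Numerator Σ_{t=1}^{8}(x_t−x̄)(x_{t+2}−x̄) = 115.7502
Denominator Σ(x_t−x̄)² = 336.1810
r_2 = 115.7502 / 336.1810 = 0.344

0.344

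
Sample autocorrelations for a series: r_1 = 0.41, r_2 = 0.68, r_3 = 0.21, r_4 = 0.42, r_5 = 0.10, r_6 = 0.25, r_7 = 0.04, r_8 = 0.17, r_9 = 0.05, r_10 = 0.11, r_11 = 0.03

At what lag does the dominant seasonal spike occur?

The largest autocorrelation is r_2 = 0.68, with a weaker echo at lag 4 (0.42); the remaining lags stay at or below 0.41.
The dominant spike at lag 2 indicates a seasonal period of 2.

2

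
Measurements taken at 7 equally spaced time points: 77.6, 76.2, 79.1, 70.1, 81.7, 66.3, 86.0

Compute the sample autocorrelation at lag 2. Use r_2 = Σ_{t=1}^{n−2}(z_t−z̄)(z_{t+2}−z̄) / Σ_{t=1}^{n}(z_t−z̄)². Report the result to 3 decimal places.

0.491

Mean z̄ = (77.6 + 76.2 + 79.1 + 70.1 + 81.7 + 66.3 + 86.0)/7 = 76.7143
Numerator Σ_{t=1}^{5}(z_t−z̄)(z_{t+2}−z̄) = 132.5882
Denominator Σ(z_t−z̄)² = 270.0286
r_2 = 132.5882 / 270.0286 = 0.491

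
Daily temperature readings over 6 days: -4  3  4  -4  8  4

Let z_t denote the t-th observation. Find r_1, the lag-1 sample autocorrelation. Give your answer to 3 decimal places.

Mean z̄ = (-4 + 3 + 4 − 4 + 8 + 4)/6 = 1.8333
Σ(z_t−z̄)(z_{t+1}−z̄) = (-6.8056) + (2.5278) + (-12.6389) + (-35.9722) + (13.3611) = -39.5278
Denominator Σ(z_t−z̄)² = 116.8333
r_1 = -39.5278 / 116.8333 = -0.338

-0.338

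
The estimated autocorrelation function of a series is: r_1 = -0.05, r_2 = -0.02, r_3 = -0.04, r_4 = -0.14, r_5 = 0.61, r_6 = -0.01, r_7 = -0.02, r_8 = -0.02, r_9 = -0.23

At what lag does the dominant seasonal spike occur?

The largest autocorrelation is r_5 = 0.61; the remaining lags stay at or below -0.01.
The dominant spike at lag 5 indicates a seasonal period of 5.

5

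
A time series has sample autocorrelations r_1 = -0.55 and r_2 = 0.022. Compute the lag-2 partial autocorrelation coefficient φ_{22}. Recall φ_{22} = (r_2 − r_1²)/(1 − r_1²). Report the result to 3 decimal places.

-0.402

φ_{22} = (r_2 − r_1²) / (1 − r_1²)
r_1² = (-0.55)² = 0.3025
Numerator = 0.022 − 0.3025 = -0.2805; denominator = 1 − 0.3025 = 0.6975
φ_{22} = -0.2805 / 0.6975 = -0.402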